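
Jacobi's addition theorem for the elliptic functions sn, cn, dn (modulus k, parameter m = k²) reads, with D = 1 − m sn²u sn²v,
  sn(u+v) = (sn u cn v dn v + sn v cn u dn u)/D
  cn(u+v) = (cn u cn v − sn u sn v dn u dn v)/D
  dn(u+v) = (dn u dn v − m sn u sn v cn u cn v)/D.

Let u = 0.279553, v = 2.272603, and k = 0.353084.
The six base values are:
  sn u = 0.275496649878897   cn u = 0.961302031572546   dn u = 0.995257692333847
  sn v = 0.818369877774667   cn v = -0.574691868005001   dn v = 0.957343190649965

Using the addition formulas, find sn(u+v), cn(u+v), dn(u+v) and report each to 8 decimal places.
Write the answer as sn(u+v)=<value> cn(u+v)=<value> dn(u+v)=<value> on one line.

sn(u+v)=0.63542456 cn(u+v)=-0.77216296 dn(u+v)=0.97450674

m = k² = 0.124668311056
D = 1 − m·sn²u·sn²v = 0.9936629374860632
sn(u+v) = (sn u·cn v·dn v + sn v·cn u·dn u)/D = 0.6313978338569483/0.9936629374860632 = 0.6354245590102872
cn(u+v) = (cn u·cn v − sn u·sn v·dn u·dn v)/D = -0.7672697105543692/0.9936629374860632 = -0.7721629554741551
dn(u+v) = (dn u·dn v − m·sn u·sn v·cn u·cn v)/D = 0.9683312255847712/0.9936629374860632 = 0.9745067356890854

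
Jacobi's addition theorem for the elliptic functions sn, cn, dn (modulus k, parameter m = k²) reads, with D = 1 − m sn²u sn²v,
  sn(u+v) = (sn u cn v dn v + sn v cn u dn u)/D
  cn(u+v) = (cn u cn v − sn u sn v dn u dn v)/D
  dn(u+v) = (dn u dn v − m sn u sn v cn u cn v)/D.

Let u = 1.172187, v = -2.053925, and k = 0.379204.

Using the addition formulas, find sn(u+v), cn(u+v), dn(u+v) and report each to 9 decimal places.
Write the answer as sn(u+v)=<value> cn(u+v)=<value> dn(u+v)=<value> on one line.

sn(u+v)=-0.762853238 cn(u+v)=0.646571680 dn(u+v)=0.957245432

sn u = 0.9098487901811146, cn u = 0.4149399703643432, dn u = 0.9385959579228528
sn v = -0.9242587783708504, cn v = -0.381766565592671, dn v = 0.9365692334349904
m = k² = 0.143795673616
D = 1 − m·sn²u·sn²v = 0.8983115958772497
sn(u+v) = (sn u·cn v·dn v + sn v·cn u·dn u)/D = -0.6852799093625457/0.8983115958772497 = -0.7628532376823354
cn(u+v) = (cn u·cn v − sn u·sn v·dn u·dn v)/D = 0.5808228379735016/0.8983115958772497 = 0.6465716802935141
dn(u+v) = (dn u·dn v − m·sn u·sn v·cn u·cn v)/D = 0.8599046719863582/0.8983115958772497 = 0.9572454323564808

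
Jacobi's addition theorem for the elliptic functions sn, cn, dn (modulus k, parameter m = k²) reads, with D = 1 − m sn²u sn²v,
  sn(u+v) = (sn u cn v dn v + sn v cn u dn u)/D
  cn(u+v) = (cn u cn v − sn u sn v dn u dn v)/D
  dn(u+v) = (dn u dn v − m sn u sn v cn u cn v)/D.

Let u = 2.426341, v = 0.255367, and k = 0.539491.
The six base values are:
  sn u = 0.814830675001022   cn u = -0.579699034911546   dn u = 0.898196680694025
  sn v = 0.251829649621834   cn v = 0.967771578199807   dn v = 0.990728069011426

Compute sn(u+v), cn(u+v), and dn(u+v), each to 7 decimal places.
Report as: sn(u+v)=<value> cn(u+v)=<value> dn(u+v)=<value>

m = k² = 0.291050539081
D = 1 − m·sn²u·sn²v = 0.987744899685506
sn(u+v) = (sn u·cn v·dn v + sn v·cn u·dn u)/D = 0.6501347959213601/0.987744899685506 = 0.6582011166328071
cn(u+v) = (cn u·cn v − sn u·sn v·dn u·dn v)/D = -0.7436159855644725/0.987744899685506 = -0.7528421415298999
dn(u+v) = (dn u·dn v − m·sn u·sn v·cn u·cn v)/D = 0.9233743155683862/0.987744899685506 = 0.934830760313098

sn(u+v)=0.6582011 cn(u+v)=-0.7528421 dn(u+v)=0.9348308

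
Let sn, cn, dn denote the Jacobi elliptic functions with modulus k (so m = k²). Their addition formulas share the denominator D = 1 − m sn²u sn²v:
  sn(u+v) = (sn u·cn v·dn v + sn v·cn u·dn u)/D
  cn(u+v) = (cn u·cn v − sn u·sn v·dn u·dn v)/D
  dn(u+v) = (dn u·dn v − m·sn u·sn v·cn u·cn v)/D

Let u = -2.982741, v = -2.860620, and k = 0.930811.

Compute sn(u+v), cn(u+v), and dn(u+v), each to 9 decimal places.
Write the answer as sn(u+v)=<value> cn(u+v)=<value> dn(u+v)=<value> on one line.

sn u = -0.9789089159375749, cn u = -0.2042971715367639, dn u = 0.4120103023761529
sn v = -0.9877595904544879, cn v = -0.1559839461777473, dn v = 0.3932829453810905
m = k² = 0.866409117721
D = 1 − m·sn²u·sn²v = 0.1899532343617933
sn(u+v) = (sn u·cn v·dn v + sn v·cn u·dn u)/D = 0.1431942088809157/0.1899532343617933 = 0.7538392771358747
cn(u+v) = (cn u·cn v − sn u·sn v·dn u·dn v)/D = -0.1248104554413414/0.1899532343617933 = -0.6570588590432839
dn(u+v) = (dn u·dn v − m·sn u·sn v·cn u·cn v)/D = 0.1353398496935825/0.1899532343617933 = 0.7124903671595729

sn(u+v)=0.753839277 cn(u+v)=-0.657058859 dn(u+v)=0.712490367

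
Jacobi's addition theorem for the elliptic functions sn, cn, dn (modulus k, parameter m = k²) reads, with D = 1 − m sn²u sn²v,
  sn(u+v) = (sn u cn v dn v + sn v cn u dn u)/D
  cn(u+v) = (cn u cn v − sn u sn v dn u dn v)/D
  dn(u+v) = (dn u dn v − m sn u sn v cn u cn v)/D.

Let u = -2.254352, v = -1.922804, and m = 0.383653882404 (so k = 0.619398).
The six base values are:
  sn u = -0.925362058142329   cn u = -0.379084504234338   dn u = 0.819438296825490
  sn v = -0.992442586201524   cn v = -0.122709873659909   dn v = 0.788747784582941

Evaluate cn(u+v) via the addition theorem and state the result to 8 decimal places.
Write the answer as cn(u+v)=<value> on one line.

m = k² = 0.383653882404
D = 1 − m·sn²u·sn²v = 0.6764258954258706
cn(u+v) = (cn u·cn v − sn u·sn v·dn u·dn v)/D = -0.5470519690943893/0.6764258954258706 = -0.8087389509976864

cn(u+v)=-0.80873895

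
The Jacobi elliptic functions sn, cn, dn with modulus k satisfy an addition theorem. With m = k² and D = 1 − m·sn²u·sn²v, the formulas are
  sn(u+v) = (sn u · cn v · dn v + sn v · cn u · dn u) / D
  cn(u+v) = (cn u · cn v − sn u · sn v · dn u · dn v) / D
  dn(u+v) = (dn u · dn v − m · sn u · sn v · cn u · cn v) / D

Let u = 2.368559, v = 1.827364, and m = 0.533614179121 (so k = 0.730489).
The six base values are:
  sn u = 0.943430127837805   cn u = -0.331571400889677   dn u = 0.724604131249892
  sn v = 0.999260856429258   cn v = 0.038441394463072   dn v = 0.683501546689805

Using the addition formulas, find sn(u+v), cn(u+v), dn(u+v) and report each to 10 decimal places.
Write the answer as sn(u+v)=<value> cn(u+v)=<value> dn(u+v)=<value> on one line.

m = k² = 0.533614179121
D = 1 − m·sn²u·sn²v = 0.5257529983262916
sn(u+v) = (sn u·cn v·dn v + sn v·cn u·dn u)/D = -0.215292028549555/0.5257529983262916 = -0.4094927261183986
cn(u+v) = (cn u·cn v − sn u·sn v·dn u·dn v)/D = -0.4796514960803346/0.5257529983262916 = -0.9123133821533707
dn(u+v) = (dn u·dn v − m·sn u·sn v·cn u·cn v)/D = 0.5016800246821652/0.5257529983262916 = 0.9542123892383656

sn(u+v)=-0.4094927261 cn(u+v)=-0.9123133822 dn(u+v)=0.9542123892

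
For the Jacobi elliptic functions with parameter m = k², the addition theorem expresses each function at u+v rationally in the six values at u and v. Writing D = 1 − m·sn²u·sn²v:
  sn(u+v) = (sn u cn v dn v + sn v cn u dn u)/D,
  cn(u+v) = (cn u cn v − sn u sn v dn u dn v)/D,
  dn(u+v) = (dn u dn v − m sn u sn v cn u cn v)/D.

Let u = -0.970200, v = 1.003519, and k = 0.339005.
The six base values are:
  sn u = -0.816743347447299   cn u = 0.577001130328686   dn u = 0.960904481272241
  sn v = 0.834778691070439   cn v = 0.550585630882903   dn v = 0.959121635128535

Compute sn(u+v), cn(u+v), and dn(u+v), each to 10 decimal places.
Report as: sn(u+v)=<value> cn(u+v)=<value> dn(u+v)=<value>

m = k² = 0.114924390025
D = 1 − m·sn²u·sn²v = 0.9465772637979783
sn(u+v) = (sn u·cn v·dn v + sn v·cn u·dn u)/D = 0.0315325025211534/0.9465772637979783 = 0.03331212752209436
cn(u+v) = (cn u·cn v − sn u·sn v·dn u·dn v)/D = 0.9460519106391683/0.9465772637979783 = 0.9994449970658474
dn(u+v) = (dn u·dn v − m·sn u·sn v·cn u·cn v)/D = 0.9465169027365096/0.9465772637979783 = 0.99993623229315

sn(u+v)=0.0333121275 cn(u+v)=0.9994449971 dn(u+v)=0.9999362323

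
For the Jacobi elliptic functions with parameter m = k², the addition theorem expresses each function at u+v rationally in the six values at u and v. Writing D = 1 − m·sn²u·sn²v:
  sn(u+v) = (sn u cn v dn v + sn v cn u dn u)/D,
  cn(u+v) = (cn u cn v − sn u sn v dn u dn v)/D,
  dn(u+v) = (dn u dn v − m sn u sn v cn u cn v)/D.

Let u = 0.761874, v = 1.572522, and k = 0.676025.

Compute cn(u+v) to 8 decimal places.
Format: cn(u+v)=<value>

cn(u+v)=-0.37748432

sn u = 0.6684411633296211, cn u = 0.7437650241618941, dn u = 0.8920772448900829
sn v = 0.9833634287621868, cn v = 0.1816490213931129, dn v = 0.7470407368187592
m = k² = 0.457009800625
D = 1 − m·sn²u·sn²v = 0.8025396092350895
cn(u+v) = (cn u·cn v − sn u·sn v·dn u·dn v)/D = -0.302946114844266/0.8025396092350895 = -0.3774843152389795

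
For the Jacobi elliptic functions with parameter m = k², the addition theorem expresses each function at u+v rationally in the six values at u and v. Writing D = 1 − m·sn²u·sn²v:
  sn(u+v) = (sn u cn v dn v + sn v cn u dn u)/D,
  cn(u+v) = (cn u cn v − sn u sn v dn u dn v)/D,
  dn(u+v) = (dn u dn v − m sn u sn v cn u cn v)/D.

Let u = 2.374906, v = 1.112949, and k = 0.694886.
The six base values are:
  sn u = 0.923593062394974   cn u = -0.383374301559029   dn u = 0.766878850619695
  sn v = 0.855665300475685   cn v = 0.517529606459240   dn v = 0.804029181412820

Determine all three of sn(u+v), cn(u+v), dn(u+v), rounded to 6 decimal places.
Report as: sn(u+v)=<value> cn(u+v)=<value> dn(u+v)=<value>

m = k² = 0.482866552996
D = 1 − m·sn²u·sn²v = 0.6984243385337631
sn(u+v) = (sn u·cn v·dn v + sn v·cn u·dn u)/D = 0.132748293804715/0.6984243385337631 = 0.1900682528953674
cn(u+v) = (cn u·cn v − sn u·sn v·dn u·dn v)/D = -0.6856926768956058/0.6984243385337631 = -0.9817708791980452
dn(u+v) = (dn u·dn v − m·sn u·sn v·cn u·cn v)/D = 0.6923058784826604/0.6984243385337631 = 0.9912396236592392

sn(u+v)=0.190068 cn(u+v)=-0.981771 dn(u+v)=0.991240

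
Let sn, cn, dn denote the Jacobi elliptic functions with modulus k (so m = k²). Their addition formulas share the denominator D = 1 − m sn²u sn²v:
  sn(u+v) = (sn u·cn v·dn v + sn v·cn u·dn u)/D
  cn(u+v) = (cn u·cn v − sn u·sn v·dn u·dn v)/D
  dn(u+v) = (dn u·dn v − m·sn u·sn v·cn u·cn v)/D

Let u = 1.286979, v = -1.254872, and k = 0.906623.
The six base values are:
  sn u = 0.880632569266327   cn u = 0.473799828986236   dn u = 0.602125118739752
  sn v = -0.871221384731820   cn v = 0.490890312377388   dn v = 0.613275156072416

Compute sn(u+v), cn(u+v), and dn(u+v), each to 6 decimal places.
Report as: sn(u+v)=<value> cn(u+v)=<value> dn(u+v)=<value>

sn(u+v)=0.032097 cn(u+v)=0.999485 dn(u+v)=0.999577

m = k² = 0.821965264129
D = 1 − m·sn²u·sn²v = 0.5161619653260833
sn(u+v) = (sn u·cn v·dn v + sn v·cn u·dn u)/D = 0.01656722646461229/0.5161619653260833 = 0.03209695323859441
cn(u+v) = (cn u·cn v − sn u·sn v·dn u·dn v)/D = 0.5158960180661942/0.5161619653260833 = 0.999484760060302
dn(u+v) = (dn u·dn v − m·sn u·sn v·cn u·cn v)/D = 0.5159433759467403/0.5161619653260833 = 0.99957651009949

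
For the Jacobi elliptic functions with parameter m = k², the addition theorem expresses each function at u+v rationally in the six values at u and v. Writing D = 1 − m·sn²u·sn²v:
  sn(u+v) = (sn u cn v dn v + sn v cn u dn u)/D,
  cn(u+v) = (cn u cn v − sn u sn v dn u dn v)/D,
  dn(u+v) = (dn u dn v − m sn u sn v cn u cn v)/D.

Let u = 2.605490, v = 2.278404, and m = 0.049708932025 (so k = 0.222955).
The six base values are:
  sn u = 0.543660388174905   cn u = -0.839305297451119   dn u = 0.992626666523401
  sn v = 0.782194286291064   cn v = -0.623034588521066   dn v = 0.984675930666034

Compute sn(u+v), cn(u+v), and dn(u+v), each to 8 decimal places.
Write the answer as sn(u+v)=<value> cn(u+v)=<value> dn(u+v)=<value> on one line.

m = k² = 0.049708932025
D = 1 − m·sn²u·sn²v = 0.9910108403679892
sn(u+v) = (sn u·cn v·dn v + sn v·cn u·dn u)/D = -0.985187885441573/0.9910108403679892 = -0.9941242268104213
cn(u+v) = (cn u·cn v − sn u·sn v·dn u·dn v)/D = 0.1072721590443207/0.9910108403679892 = 0.1082451923578229
dn(u+v) = (dn u·dn v − m·sn u·sn v·cn u·cn v)/D = 0.966361855836825/0.9910108403679892 = 0.9751274319844863

sn(u+v)=-0.99412423 cn(u+v)=0.10824519 dn(u+v)=0.97512743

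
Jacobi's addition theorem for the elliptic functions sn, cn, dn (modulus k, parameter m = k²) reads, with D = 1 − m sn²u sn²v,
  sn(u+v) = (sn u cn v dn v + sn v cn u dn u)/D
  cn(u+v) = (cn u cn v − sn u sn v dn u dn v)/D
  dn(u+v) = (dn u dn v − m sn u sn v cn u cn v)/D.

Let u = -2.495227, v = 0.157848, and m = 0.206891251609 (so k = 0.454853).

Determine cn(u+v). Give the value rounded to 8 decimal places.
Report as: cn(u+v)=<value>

cn(u+v)=-0.57226380

sn u = -0.7269245019002845, cn u = -0.6867173862201417, dn u = 0.9437556271770563
sn v = 0.1570600950989797, cn v = 0.9875890473914236, dn v = 0.9974449522568862
m = k² = 0.206891251609
D = 1 − m·sn²u·sn²v = 0.9973031769333368
cn(u+v) = (cn u·cn v − sn u·sn v·dn u·dn v)/D = -0.5707205094635304/0.9973031769333368 = -0.5722638036895367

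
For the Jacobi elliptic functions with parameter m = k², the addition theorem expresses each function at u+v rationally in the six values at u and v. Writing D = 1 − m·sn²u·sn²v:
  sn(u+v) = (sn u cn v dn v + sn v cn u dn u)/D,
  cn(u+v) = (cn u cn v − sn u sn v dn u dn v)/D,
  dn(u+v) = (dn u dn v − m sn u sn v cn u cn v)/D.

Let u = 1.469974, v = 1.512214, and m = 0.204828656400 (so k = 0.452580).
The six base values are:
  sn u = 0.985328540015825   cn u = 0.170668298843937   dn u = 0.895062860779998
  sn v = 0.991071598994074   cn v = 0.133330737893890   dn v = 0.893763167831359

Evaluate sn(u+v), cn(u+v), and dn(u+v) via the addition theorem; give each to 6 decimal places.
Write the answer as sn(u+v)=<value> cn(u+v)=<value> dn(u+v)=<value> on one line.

sn(u+v)=0.334065 cn(u+v)=-0.942550 dn(u+v)=0.988505

m = k² = 0.2048286564
D = 1 − m·sn²u·sn²v = 0.8046727200062516
sn(u+v) = (sn u·cn v·dn v + sn v·cn u·dn u)/D = 0.2688127254484044/0.8046727200062516 = 0.3340646684857366
cn(u+v) = (cn u·cn v − sn u·sn v·dn u·dn v)/D = -0.7584443980670305/0.8046727200062516 = -0.9425501563680921
dn(u+v) = (dn u·dn v − m·sn u·sn v·cn u·cn v)/D = 0.7954226612182924/0.8046727200062516 = 0.9885045701712276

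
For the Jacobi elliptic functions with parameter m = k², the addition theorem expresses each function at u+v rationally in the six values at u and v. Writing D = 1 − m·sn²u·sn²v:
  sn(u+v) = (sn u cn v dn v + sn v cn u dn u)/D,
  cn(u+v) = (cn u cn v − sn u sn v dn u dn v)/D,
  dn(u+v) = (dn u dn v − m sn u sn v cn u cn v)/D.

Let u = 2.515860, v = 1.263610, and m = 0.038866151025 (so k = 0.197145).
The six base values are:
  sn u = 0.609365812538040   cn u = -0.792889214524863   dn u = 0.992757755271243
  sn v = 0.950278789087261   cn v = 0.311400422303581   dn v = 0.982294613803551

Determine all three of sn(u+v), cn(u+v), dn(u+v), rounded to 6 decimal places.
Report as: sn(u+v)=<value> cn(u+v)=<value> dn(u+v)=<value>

m = k² = 0.038866151025
D = 1 − m·sn²u·sn²v = 0.9869674387253528
sn(u+v) = (sn u·cn v·dn v + sn v·cn u·dn u)/D = -0.5616119644800712/0.9869674387253528 = -0.5690278548655881
cn(u+v) = (cn u·cn v − sn u·sn v·dn u·dn v)/D = -0.8116013346815777/0.9869674387253528 = -0.8223182476310904
dn(u+v) = (dn u·dn v − m·sn u·sn v·cn u·cn v)/D = 0.9807374930093013/0.9869674387253528 = 0.9936877900206137

sn(u+v)=-0.569028 cn(u+v)=-0.822318 dn(u+v)=0.993688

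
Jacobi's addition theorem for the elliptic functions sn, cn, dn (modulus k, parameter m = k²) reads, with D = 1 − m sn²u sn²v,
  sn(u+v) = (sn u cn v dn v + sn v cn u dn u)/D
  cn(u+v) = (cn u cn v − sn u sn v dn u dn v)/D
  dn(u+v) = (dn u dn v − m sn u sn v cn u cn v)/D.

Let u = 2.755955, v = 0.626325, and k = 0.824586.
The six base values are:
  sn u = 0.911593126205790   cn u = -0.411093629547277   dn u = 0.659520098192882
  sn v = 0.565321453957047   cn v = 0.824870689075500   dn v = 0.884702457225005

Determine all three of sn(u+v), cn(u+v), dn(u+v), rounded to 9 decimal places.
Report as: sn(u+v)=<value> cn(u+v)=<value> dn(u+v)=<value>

sn(u+v)=0.624801865 cn(u+v)=-0.780783344 dn(u+v)=0.857068260

m = k² = 0.679942071396
D = 1 − m·sn²u·sn²v = 0.8194219611960912
sn(u+v) = (sn u·cn v·dn v + sn v·cn u·dn u)/D = 0.5119763694471039/0.8194219611960912 = 0.6248018648411423
cn(u+v) = (cn u·cn v − sn u·sn v·dn u·dn v)/D = -0.6397910187070548/0.8194219611960912 = -0.7807833436306329
dn(u+v) = (dn u·dn v − m·sn u·sn v·cn u·cn v)/D = 0.7023005544434577/0.8194219611960912 = 0.8570682599454936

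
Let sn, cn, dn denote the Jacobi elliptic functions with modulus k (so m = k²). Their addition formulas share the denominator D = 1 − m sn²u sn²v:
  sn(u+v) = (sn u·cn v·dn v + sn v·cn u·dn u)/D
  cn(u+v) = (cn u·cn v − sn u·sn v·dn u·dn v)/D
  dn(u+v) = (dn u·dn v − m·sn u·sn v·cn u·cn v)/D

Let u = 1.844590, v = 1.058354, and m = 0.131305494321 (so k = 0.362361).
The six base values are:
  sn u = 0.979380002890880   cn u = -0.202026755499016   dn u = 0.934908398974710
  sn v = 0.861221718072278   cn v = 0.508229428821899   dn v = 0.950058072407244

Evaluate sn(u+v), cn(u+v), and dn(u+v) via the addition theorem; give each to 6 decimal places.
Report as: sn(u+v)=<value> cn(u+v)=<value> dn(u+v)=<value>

m = k² = 0.131305494321
D = 1 − m·sn²u·sn²v = 0.9065852813703236
sn(u+v) = (sn u·cn v·dn v + sn v·cn u·dn u)/D = 0.3102266051156782/0.9065852813703236 = 0.3421924131028952
cn(u+v) = (cn u·cn v − sn u·sn v·dn u·dn v)/D = -0.8518546389353701/0.9065852813703236 = -0.9396299018309377
dn(u+v) = (dn u·dn v − m·sn u·sn v·cn u·cn v)/D = 0.8995887726414592/0.9065852813703236 = 0.9922825696902017

sn(u+v)=0.342192 cn(u+v)=-0.939630 dn(u+v)=0.992283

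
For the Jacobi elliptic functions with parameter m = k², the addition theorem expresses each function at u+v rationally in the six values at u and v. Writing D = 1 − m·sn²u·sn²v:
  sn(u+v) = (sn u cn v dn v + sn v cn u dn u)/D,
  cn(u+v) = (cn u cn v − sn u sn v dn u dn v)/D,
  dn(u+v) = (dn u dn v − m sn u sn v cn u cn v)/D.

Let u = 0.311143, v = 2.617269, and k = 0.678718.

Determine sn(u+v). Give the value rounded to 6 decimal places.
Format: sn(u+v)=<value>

sn(u+v)=0.636977

sn u = 0.30399123578958, cn u = 0.9526748283454979, dn u = 0.9784836603144152
sn v = 0.8192345830730462, cn v = -0.5734585406959531, dn v = 0.8311627184380594
m = k² = 0.460658123524
D = 1 − m·sn²u·sn²v = 0.9714295280492618
sn(u+v) = (sn u·cn v·dn v + sn v·cn u·dn u)/D = 0.6187778537327653/0.9714295280492618 = 0.6369765751050823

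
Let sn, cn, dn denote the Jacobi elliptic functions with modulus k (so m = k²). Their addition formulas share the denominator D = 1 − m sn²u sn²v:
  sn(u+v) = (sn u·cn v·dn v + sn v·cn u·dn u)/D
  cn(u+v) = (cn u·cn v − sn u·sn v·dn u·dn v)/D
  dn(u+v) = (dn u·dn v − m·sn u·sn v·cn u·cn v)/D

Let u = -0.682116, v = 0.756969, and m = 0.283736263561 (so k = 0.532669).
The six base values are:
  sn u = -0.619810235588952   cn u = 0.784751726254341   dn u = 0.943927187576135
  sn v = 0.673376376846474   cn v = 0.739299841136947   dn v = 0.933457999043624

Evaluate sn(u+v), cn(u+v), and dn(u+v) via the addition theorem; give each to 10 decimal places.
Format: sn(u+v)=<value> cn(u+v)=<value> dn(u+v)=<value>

sn(u+v)=0.0747633658 cn(u+v)=0.9972013032 dn(u+v)=0.9992067048

m = k² = 0.283736263561
D = 1 − m·sn²u·sn²v = 0.9505748397250484
sn(u+v) = (sn u·cn v·dn v + sn v·cn u·dn u)/D = 0.07106817447605107/0.9505748397250484 = 0.0747633658141082
cn(u+v) = (cn u·cn v − sn u·sn v·dn u·dn v)/D = 0.9479144689764699/0.9505748397250484 = 0.9972013032142236
dn(u+v) = (dn u·dn v − m·sn u·sn v·cn u·cn v)/D = 0.9498207532518205/0.9505748397250484 = 0.9992067047835539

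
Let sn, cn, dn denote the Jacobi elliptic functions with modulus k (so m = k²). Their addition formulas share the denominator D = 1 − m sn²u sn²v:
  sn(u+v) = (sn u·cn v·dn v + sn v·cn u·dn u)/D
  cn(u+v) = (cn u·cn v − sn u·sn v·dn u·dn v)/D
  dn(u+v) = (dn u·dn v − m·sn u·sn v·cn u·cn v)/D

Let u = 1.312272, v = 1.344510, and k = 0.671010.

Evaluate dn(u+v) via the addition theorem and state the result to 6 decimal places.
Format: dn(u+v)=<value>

sn u = 0.9290586974802637, cn u = 0.369932340619573, dn u = 0.7818969681236065
sn v = 0.9380600218622636, cn v = 0.34647279169333, dn v = 0.777042887667955
m = k² = 0.4502544201
D = 1 − m·sn²u·sn²v = 0.6580161895670388
dn(u+v) = (dn u·dn v − m·sn u·sn v·cn u·cn v)/D = 0.5572726645142131/0.6580161895670388 = 0.8468981057759189

dn(u+v)=0.846898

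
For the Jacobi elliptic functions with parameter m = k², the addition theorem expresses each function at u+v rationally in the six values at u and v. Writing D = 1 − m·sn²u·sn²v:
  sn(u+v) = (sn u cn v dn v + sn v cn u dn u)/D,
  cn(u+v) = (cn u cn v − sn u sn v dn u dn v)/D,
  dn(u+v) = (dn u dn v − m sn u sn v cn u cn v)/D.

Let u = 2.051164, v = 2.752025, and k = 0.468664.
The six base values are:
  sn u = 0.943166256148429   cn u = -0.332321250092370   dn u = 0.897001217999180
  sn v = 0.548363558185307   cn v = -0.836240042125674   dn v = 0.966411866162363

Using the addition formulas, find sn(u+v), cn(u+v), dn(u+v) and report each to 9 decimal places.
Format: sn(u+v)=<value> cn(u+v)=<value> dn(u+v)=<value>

sn(u+v)=-0.983467662 cn(u+v)=-0.181083839 dn(u+v)=0.887443826

m = k² = 0.219645944896
D = 1 − m·sn²u·sn²v = 0.941246076919979
sn(u+v) = (sn u·cn v·dn v + sn v·cn u·dn u)/D = -0.9256850790929538/0.941246076919979 = -0.9834676624863658
cn(u+v) = (cn u·cn v − sn u·sn v·dn u·dn v)/D = -0.170444453303482/0.941246076919979 = -0.1810838392667983
dn(u+v) = (dn u·dn v − m·sn u·sn v·cn u·cn v)/D = 0.8353030193682681/0.941246076919979 = 0.8874438256376204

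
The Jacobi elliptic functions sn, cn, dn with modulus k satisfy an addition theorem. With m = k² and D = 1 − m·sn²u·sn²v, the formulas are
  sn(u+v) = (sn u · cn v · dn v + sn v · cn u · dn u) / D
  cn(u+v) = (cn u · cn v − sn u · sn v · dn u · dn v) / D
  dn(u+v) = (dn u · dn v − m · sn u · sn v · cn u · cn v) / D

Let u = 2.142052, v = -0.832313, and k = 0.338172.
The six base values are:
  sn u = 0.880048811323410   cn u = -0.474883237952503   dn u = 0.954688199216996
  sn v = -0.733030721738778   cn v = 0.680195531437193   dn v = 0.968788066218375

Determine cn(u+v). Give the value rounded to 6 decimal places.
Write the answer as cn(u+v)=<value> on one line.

m = k² = 0.114360301584
D = 1 − m·sn²u·sn²v = 0.9524080865147823
cn(u+v) = (cn u·cn v − sn u·sn v·dn u·dn v)/D = 0.2736360311783617/0.9524080865147823 = 0.2873096470439456

cn(u+v)=0.287310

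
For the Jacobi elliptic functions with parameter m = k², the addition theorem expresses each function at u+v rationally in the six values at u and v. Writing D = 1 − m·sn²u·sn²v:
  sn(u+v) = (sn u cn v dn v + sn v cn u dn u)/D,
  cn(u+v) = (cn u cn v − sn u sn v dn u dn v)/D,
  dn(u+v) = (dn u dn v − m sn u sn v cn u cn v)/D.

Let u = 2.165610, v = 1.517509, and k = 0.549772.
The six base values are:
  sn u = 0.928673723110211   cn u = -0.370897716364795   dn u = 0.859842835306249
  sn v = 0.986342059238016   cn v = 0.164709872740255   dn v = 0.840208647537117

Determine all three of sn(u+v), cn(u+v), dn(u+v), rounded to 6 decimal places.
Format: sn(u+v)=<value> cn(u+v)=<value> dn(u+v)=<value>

sn(u+v)=-0.249247 cn(u+v)=-0.968440 dn(u+v)=0.990567

m = k² = 0.302249251984
D = 1 − m·sn²u·sn²v = 0.7464015151531325
sn(u+v) = (sn u·cn v·dn v + sn v·cn u·dn u)/D = -0.1860382701043478/0.7464015151531325 = -0.2492469084366475
cn(u+v) = (cn u·cn v − sn u·sn v·dn u·dn v)/D = -0.7228450621533453/0.7464015151531325 = -0.9684399716217694
dn(u+v) = (dn u·dn v − m·sn u·sn v·cn u·cn v)/D = 0.7393607396214012/0.7464015151531325 = 0.9905670401402028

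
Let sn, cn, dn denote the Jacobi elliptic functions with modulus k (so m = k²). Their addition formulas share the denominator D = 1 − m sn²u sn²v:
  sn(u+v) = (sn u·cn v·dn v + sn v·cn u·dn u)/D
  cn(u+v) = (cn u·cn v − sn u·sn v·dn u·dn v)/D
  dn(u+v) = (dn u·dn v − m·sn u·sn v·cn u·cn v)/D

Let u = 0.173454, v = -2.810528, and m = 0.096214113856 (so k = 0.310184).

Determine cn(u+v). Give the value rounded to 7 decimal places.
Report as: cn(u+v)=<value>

cn(u+v)=-0.8356487

sn u = 0.1725036205182371, cn u = 0.9850088836696347, dn u = 0.9985674281661214
sn v = -0.3985544460142856, cn v = -0.9171446742811332, dn v = 0.9923289811791793
m = k² = 0.096214113856
D = 1 − m·sn²u·sn²v = 0.9995452103948515
cn(u+v) = (cn u·cn v − sn u·sn v·dn u·dn v)/D = -0.8352687021675033/0.9995452103948515 = -0.8356487465309809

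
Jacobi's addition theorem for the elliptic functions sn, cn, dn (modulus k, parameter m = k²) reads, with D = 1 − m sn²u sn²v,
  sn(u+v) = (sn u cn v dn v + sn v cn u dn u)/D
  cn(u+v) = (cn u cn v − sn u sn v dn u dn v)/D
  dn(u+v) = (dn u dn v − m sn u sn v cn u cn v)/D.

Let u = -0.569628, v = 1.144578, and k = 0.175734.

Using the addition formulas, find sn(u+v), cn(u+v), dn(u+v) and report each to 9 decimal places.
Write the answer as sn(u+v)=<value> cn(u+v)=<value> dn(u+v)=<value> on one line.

sn u = -0.5385681759837511, cn u = 0.842581936560199, dn u = 0.9955111115507125
sn v = 0.9080682315043055, cn v = 0.4188222617443384, dn v = 0.9871852482061102
m = k² = 0.030882438756
D = 1 − m·sn²u·sn²v = 0.9926136492282146
sn(u+v) = (sn u·cn v·dn v + sn v·cn u·dn u)/D = 0.5390135517014523/0.9926136492282146 = 0.5430245212934062
cn(u+v) = (cn u·cn v − sn u·sn v·dn u·dn v)/D = 0.8335143956263376/0.9926136492282146 = 0.8397168387462925
dn(u+v) = (dn u·dn v − m·sn u·sn v·cn u·cn v)/D = 0.9880837052017969/0.9926136492282146 = 0.9954363472334479

sn(u+v)=0.543024521 cn(u+v)=0.839716839 dn(u+v)=0.995436347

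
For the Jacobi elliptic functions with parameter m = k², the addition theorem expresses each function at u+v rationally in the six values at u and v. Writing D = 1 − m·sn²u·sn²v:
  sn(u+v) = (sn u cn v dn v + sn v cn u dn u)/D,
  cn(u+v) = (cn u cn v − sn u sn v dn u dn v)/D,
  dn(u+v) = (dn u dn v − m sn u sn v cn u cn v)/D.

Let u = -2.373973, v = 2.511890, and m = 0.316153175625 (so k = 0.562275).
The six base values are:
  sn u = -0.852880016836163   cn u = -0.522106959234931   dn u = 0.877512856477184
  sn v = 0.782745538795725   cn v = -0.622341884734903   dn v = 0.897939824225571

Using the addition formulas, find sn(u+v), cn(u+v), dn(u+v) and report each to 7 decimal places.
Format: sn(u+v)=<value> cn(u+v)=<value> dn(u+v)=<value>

m = k² = 0.316153175625
D = 1 − m·sn²u·sn²v = 0.8590988205708149
sn(u+v) = (sn u·cn v·dn v + sn v·cn u·dn u)/D = 0.1179919273738715/0.8590988205708149 = 0.137343835829589
cn(u+v) = (cn u·cn v − sn u·sn v·dn u·dn v)/D = 0.8509575127941255/0.8590988205708149 = 0.990523432716064
dn(u+v) = (dn u·dn v − m·sn u·sn v·cn u·cn v)/D = 0.8565332853918446/0.8590988205708149 = 0.9970136902559525

sn(u+v)=0.1373438 cn(u+v)=0.9905234 dn(u+v)=0.9970137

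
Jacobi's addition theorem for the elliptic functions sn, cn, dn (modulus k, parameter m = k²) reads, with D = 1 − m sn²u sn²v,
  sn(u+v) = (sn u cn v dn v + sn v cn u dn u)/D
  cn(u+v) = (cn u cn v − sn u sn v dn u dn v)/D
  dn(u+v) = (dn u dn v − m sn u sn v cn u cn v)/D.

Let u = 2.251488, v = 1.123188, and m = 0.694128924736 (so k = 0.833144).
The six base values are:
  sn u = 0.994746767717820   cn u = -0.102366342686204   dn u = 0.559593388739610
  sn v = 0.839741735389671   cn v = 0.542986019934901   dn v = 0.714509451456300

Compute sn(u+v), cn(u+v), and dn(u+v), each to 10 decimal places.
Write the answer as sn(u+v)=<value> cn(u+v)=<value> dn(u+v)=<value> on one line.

sn(u+v)=0.6551445274 cn(u+v)=-0.7555035726 dn(u+v)=0.8378961174

m = k² = 0.694128924736
D = 1 − m·sn²u·sn²v = 0.5156529132243495
sn(u+v) = (sn u·cn v·dn v + sn v·cn u·dn u)/D = 0.3378271841379224/0.5156529132243495 = 0.6551445274021773
cn(u+v) = (cn u·cn v − sn u·sn v·dn u·dn v)/D = -0.3895776181638273/0.5156529132243495 = -0.755503572602392
dn(u+v) = (dn u·dn v − m·sn u·sn v·cn u·cn v)/D = 0.4320635739044375/0.5156529132243495 = 0.8378961173762552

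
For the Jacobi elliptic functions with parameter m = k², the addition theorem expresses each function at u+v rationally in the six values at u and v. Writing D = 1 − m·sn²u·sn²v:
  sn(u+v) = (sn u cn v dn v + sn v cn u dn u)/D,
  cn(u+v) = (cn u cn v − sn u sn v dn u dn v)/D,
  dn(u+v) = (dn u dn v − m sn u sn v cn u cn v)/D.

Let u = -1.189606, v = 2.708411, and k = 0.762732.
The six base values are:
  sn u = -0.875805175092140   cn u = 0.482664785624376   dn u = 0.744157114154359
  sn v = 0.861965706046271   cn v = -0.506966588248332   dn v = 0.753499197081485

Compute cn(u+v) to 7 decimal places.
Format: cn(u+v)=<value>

m = k² = 0.581760103824
D = 1 − m·sn²u·sn²v = 0.6684577169505831
cn(u+v) = (cn u·cn v − sn u·sn v·dn u·dn v)/D = 0.1786018228829733/0.6684577169505831 = 0.2671849218791751

cn(u+v)=0.2671849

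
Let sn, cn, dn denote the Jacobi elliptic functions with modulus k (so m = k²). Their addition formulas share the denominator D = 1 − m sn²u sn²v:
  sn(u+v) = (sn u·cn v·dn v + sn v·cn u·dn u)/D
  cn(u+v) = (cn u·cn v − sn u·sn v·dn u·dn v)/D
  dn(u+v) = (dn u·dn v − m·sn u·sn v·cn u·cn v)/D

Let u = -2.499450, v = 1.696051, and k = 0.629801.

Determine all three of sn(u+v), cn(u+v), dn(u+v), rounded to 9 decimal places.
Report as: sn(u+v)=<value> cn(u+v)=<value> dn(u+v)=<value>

sn(u+v)=-0.698626929 cn(u+v)=0.715486138 dn(u+v)=0.897999763

sn u = -0.8359064806653879, cn u = -0.5488718935977734, dn u = 0.8502031577440724
sn v = 0.9981090340277942, cn v = 0.06146833487336024, dn v = 0.7777206328343366
m = k² = 0.396649299601
D = 1 − m·sn²u·sn²v = 0.7238925982014119
sn(u+v) = (sn u·cn v·dn v + sn v·cn u·dn u)/D = -0.5057308629644575/0.7238925982014119 = -0.6986269292171236
cn(u+v) = (cn u·cn v − sn u·sn v·dn u·dn v)/D = 0.5179351194657646/0.7238925982014119 = 0.7154861380716276
dn(u+v) = (dn u·dn v − m·sn u·sn v·cn u·cn v)/D = 0.6500553814713044/0.7238925982014119 = 0.897999762791381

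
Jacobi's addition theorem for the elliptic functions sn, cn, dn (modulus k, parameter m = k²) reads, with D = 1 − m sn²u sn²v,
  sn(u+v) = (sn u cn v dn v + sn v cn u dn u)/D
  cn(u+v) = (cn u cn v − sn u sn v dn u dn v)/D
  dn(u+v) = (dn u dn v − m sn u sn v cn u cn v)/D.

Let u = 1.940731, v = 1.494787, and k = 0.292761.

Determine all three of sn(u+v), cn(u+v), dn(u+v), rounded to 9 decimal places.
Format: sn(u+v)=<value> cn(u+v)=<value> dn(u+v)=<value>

sn u = 0.9491114293565335, cn u = -0.314940462095295, dn u = 0.9606207670921909
sn v = 0.9943308873156677, cn v = 0.1063300829024269, dn v = 0.956692233837345
m = k² = 0.085709003121
D = 1 − m·sn²u·sn²v = 0.9236651755787218
sn(u+v) = (sn u·cn v·dn v + sn v·cn u·dn u)/D = -0.2042747079842615/0.9236651755787218 = -0.2211566630259426
cn(u+v) = (cn u·cn v − sn u·sn v·dn u·dn v)/D = -0.9007936502078684/0.9236651755787218 = -0.9752382941616011
dn(u+v) = (dn u·dn v − m·sn u·sn v·cn u·cn v)/D = 0.9217271168282022/0.9236651755787218 = 0.9979017734978421

sn(u+v)=-0.221156663 cn(u+v)=-0.975238294 dn(u+v)=0.997901773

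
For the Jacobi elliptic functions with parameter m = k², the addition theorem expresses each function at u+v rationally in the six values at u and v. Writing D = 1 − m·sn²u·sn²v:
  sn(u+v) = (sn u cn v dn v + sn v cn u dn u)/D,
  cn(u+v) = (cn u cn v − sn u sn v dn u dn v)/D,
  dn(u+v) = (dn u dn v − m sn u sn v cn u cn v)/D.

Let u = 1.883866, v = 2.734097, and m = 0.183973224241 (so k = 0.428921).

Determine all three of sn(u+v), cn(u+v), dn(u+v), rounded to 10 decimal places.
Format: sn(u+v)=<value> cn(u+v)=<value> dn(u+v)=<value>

sn u = 0.9780036985767829, cn u = -0.2085875489336147, dn u = 0.9077616557465309
sn v = 0.5344702372804502, cn v = -0.8451872960837611, dn v = 0.9733686335434758
m = k² = 0.183973224241
D = 1 − m·sn²u·sn²v = 0.9497330348183779
sn(u+v) = (sn u·cn v·dn v + sn v·cn u·dn u)/D = -0.9057836647989721/0.9497330348183779 = -0.9537245010880237
cn(u+v) = (cn u·cn v − sn u·sn v·dn u·dn v)/D = -0.2855674876603944/0.9497330348183779 = -0.3006818518374533
dn(u+v) = (dn u·dn v − m·sn u·sn v·cn u·cn v)/D = 0.8666331984829268/0.9497330348183779 = 0.9125018997034859

sn(u+v)=-0.9537245011 cn(u+v)=-0.3006818518 dn(u+v)=0.9125018997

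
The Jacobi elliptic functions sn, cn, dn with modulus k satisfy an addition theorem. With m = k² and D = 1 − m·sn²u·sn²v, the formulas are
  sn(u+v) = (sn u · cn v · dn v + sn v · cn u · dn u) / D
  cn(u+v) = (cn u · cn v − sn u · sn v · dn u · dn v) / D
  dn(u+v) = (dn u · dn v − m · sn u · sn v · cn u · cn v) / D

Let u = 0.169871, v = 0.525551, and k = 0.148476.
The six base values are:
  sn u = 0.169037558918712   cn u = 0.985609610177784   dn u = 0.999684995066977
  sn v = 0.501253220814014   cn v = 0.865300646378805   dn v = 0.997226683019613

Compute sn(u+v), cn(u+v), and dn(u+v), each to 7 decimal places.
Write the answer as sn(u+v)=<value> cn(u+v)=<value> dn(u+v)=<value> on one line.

sn(u+v)=0.6398483 cn(u+v)=0.7685012 dn(u+v)=0.9954771

m = k² = 0.022045122576
D = 1 − m·sn²u·sn²v = 0.999841731934079
sn(u+v) = (sn u·cn v·dn v + sn v·cn u·dn u)/D = 0.6397470271420337/0.999841731934079 = 0.6398482946941178
cn(u+v) = (cn u·cn v − sn u·sn v·dn u·dn v)/D = 0.7683796133291595/0.999841731934079 = 0.7685012425344733
dn(u+v) = (dn u·dn v − m·sn u·sn v·cn u·cn v)/D = 0.995319518358619/0.999841731934079 = 0.9954770705892499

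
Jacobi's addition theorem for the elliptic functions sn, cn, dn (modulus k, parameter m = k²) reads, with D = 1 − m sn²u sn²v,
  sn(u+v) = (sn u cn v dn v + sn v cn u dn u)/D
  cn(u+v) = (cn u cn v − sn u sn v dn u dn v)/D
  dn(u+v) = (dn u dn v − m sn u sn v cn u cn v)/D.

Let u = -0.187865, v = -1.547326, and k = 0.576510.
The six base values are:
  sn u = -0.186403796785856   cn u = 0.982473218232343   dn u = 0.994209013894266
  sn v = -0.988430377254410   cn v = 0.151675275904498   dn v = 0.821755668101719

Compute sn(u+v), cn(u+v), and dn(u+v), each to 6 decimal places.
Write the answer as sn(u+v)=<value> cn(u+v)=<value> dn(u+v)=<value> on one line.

m = k² = 0.3323637801
D = 1 − m·sn²u·sn²v = 0.9887172395907403
sn(u+v) = (sn u·cn v·dn v + sn v·cn u·dn u)/D = -0.9887160827502497/0.9887172395907403 = -0.9999988299582082
cn(u+v) = (cn u·cn v − sn u·sn v·dn u·dn v)/D = -0.001512473118674302/0.9887172395907403 = -0.001529732726517807
dn(u+v) = (dn u·dn v − m·sn u·sn v·cn u·cn v)/D = 0.8078715317017458/0.9887172395907403 = 0.8170905688224351

sn(u+v)=-0.999999 cn(u+v)=-0.001530 dn(u+v)=0.817091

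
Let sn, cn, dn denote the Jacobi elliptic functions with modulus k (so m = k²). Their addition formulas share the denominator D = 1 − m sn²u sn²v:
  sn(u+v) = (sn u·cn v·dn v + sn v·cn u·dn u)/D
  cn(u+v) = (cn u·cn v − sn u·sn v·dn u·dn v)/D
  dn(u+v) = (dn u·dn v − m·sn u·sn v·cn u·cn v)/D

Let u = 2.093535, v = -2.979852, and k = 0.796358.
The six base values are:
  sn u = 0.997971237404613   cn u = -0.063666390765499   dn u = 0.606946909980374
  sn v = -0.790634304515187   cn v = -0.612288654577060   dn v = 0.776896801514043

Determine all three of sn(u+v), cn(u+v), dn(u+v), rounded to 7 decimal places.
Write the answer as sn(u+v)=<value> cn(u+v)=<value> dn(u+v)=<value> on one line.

m = k² = 0.634186064164
D = 1 − m·sn²u·sn²v = 0.6051755387685594
sn(u+v) = (sn u·cn v·dn v + sn v·cn u·dn u)/D = -0.4441682602165985/0.6051755387685594 = -0.7339494605489404
cn(u+v) = (cn u·cn v − sn u·sn v·dn u·dn v)/D = 0.4110376981980802/0.6051755387685594 = 0.6792040852055583
dn(u+v) = (dn u·dn v − m·sn u·sn v·cn u·cn v)/D = 0.4910414991295226/0.6051755387685594 = 0.81140341549283

sn(u+v)=-0.7339495 cn(u+v)=0.6792041 dn(u+v)=0.8114034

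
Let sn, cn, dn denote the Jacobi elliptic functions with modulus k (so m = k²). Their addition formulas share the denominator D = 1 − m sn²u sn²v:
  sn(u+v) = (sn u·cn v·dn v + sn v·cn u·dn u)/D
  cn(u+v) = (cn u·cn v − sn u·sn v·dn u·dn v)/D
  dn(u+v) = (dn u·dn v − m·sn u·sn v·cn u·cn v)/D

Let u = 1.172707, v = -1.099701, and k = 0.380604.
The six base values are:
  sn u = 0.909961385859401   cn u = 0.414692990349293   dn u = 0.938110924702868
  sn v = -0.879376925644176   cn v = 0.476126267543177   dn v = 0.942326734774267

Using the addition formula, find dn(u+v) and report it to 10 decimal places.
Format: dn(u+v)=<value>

m = k² = 0.144859404816
D = 1 − m·sn²u·sn²v = 0.9072438412935234
dn(u+v) = (dn u·dn v − m·sn u·sn v·cn u·cn v)/D = 0.9068942518193726/0.9072438412935234 = 0.9996146686720382

dn(u+v)=0.9996146687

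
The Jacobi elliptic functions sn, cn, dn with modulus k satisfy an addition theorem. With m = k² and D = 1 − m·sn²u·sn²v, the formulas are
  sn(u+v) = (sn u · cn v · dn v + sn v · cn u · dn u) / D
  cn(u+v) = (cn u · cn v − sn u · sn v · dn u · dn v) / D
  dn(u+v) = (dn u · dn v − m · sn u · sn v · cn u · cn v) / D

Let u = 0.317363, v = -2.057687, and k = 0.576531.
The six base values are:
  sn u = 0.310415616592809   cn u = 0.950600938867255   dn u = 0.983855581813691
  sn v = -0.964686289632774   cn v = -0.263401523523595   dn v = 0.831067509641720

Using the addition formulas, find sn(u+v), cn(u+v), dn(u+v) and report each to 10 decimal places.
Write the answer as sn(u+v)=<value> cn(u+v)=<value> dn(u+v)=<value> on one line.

m = k² = 0.332387993961
D = 1 − m·sn²u·sn²v = 0.9701939335882258
sn(u+v) = (sn u·cn v·dn v + sn v·cn u·dn u)/D = -0.9701781087612393/0.9701939335882258 = -0.9999836890064568
cn(u+v) = (cn u·cn v − sn u·sn v·dn u·dn v)/D = -0.005541304165946096/0.9701939335882258 = -0.005711542789648036
dn(u+v) = (dn u·dn v − m·sn u·sn v·cn u·cn v)/D = 0.7927279131923864/0.9701939335882258 = 0.8170819108923018

sn(u+v)=-0.9999836890 cn(u+v)=-0.0057115428 dn(u+v)=0.8170819109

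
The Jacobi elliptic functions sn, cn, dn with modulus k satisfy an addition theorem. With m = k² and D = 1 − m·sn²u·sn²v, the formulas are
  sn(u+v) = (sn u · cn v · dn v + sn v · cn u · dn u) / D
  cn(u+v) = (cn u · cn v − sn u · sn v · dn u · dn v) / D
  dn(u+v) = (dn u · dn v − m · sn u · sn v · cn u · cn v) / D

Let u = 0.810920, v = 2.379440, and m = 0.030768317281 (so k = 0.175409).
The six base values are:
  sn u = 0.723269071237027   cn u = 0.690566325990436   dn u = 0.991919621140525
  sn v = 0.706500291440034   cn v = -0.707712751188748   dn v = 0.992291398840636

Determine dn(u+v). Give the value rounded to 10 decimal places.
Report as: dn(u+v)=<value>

dn(u+v)=0.9999910111

m = k² = 0.030768317281
D = 1 − m·sn²u·sn²v = 0.991966066658863
dn(u+v) = (dn u·dn v − m·sn u·sn v·cn u·cn v)/D = 0.9919571499789572/0.991966066658863 = 0.9999910111039021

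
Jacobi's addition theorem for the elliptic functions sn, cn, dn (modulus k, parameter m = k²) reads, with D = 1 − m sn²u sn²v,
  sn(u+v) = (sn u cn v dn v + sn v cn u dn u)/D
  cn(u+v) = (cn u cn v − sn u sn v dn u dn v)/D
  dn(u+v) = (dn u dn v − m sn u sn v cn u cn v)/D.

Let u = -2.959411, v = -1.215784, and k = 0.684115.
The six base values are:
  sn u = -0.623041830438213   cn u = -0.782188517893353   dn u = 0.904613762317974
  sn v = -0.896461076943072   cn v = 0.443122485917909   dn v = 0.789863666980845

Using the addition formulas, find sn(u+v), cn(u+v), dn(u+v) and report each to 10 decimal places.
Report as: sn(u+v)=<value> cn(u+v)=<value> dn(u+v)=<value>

sn(u+v)=0.4874103276 cn(u+v)=-0.8731730485 dn(u+v)=0.9427696544

m = k² = 0.468013333225
D = 1 − m·sn²u·sn²v = 0.8539991066673887
sn(u+v) = (sn u·cn v·dn v + sn v·cn u·dn u)/D = 0.4162479843546155/0.8539991066673887 = 0.4874103276043984
cn(u+v) = (cn u·cn v − sn u·sn v·dn u·dn v)/D = -0.7456890033448379/0.8539991066673887 = -0.8731730484529244
dn(u+v) = (dn u·dn v − m·sn u·sn v·cn u·cn v)/D = 0.8051244426211631/0.8539991066673887 = 0.9427696543653867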